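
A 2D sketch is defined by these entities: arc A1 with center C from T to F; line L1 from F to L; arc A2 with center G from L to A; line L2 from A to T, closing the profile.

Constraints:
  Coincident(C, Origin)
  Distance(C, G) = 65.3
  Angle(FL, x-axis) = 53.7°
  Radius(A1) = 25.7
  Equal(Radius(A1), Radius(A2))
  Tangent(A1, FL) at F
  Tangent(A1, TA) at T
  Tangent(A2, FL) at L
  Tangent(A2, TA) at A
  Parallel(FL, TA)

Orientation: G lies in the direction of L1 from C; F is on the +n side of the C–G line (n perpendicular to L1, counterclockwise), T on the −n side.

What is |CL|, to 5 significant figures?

70.175

The slot axis is L1's direction at 53.7°, so u = (cos 53.7°, sin 53.7°) = (0.59201, 0.80593) and n = (−sin 53.7°, cos 53.7°) = (-0.80593, 0.59201). C is at the origin and G lies 65.3 along u from C, so G = 65.3·u = (38.658, 52.627). Tangency of A1 to both parallel lines with radius 25.7 puts F and T at C ± 25.7·n: F = (-20.712, 15.215), T = (20.712, -15.215). Equal radii place L and A the same way about G: L = G + 25.7·n = (17.946, 67.842), A = G − 25.7·n = (59.371, 37.412). Then |CL| = |L − C| = 70.175.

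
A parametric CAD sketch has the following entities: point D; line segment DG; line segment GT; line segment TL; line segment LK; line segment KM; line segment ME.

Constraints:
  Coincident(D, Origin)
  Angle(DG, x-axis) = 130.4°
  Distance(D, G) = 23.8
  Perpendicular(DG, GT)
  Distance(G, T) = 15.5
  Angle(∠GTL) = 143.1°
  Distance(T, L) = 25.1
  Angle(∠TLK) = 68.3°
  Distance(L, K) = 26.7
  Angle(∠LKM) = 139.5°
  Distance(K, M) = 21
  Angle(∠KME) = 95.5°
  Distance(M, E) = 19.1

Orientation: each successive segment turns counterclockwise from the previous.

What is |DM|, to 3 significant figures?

8.17

D is at the origin; DG runs at 130.4° with length 23.8, so G = (-15.4, 18.1). The perpendicularity gives GT at right angles to DG, so GT runs at -140°; with |GT| = 15.5, T = (-27.2, 8.08). ∠GTL = 143.1° gives TL at -103° from the x-axis; with |TL| = 25.1, L = (-32.7, -16.4). ∠TLK = 68.3° gives LK at 9.00° from the x-axis; with |LK| = 26.7, K = (-6.38, -12.2). ∠LKM = 139.5° gives KM at 49.5° from the x-axis; with |KM| = 21.0, M = (7.26, 3.74). Then |DM| = |M − D| = 8.17.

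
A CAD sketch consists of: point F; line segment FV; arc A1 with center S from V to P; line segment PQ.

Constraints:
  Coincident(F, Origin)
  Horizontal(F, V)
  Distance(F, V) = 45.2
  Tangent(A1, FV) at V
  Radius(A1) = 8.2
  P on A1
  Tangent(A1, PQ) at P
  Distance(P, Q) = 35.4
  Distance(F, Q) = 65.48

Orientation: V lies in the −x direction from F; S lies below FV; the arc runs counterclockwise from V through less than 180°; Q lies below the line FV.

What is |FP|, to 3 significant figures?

54.1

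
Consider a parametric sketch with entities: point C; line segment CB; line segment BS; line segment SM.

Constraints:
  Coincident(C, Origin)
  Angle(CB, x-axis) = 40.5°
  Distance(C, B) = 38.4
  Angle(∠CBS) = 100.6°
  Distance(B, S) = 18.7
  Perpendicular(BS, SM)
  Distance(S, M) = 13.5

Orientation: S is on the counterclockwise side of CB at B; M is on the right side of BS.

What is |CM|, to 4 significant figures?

57.36

∠CBS = 100.6°, so BS runs at 40.5° + (180° − 100.6°) = 119.9° from the x-axis; with |BS| = 18.7, S = B + 18.7·(cos 119.9°, sin 119.9°) = (19.88, 41.15). BS is perpendicular to SM; with |SM| = 13.5 on the right of BS, M = S + 13.5·(0.8669, 0.4985) = (31.58, 47.88). Then |CM| = |M − C| = 57.36.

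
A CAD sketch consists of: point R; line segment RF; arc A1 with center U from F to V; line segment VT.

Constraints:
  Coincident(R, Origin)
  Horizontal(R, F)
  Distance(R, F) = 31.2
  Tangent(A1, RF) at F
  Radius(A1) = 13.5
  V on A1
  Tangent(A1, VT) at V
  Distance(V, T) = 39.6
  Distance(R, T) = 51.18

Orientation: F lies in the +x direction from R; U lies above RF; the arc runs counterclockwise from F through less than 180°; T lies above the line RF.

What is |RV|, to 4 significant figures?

46.61

R is at the origin; RF is horizontal with |RF| = 31.2 and F on the +x side, so F = (31.20, 0.000). The tangent condition forces UF to be normal to RF, so U = F + (0, 13.5) = (31.20, 13.50). Since UV ⟂ VT (tangency), |UT| = √(13.5² + 39.6²) = 41.84 regardless of where V sits on A1. So T lies on both circle(R, 51.18) and circle(U, 41.84); the above-RF intersection is T = (10.80, 50.03). V is the foot of the tangent from T: V = (40.23, 23.53).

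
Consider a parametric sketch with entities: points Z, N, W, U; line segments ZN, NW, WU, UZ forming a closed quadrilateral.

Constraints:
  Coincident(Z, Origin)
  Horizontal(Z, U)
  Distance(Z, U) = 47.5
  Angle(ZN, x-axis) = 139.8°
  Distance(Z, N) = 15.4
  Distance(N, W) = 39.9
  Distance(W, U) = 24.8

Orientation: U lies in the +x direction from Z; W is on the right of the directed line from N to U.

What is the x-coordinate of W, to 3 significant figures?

24.0

Checks: |NW| = 39.90 ✓; |WU| = 24.80 ✓.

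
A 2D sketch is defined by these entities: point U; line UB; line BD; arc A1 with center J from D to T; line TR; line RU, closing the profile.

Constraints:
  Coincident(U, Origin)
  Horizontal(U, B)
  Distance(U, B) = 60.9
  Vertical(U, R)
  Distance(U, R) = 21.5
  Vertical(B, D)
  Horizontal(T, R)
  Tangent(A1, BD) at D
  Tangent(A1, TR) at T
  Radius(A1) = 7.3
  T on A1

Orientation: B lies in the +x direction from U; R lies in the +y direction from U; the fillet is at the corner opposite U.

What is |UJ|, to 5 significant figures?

55.449

U and R share the same x with |UR| = 21.5 and R on the +y side, so R = (0.0000, 21.500). The virtual corner opposite U is at (60.900, 21.500). A1 meets BD tangentially, so JD is at right angles to BD and the tangent condition forces JT to be normal to TR, with radius 7.3, so the center J sits 7.3 in from both sides at J = (53.600, 14.200). Then |UJ| = |J − U| = 55.449.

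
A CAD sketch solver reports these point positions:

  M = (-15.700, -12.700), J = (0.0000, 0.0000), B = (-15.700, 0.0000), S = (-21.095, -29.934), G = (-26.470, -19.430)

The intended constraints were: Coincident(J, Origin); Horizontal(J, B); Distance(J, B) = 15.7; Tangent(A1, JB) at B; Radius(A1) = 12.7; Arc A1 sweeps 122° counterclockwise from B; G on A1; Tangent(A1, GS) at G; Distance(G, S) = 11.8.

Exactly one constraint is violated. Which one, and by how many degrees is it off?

Tangent(A1, GS) at G — off by 4.90°.

J = (0.00, 0.00) ✓; J.y = 0.00, B.y = 0.00 ✓; |JB| = 15.70 ✓; ∠(MB, BJ) = 90.00° ✓; |MB| = 12.70 ✓; bearing(M→G) − bearing(M→B) = 122.0° ✓; |MG| = 12.70 ✓; ∠(MG, GS) = 94.90° ✗; |GS| = 11.80 ✓.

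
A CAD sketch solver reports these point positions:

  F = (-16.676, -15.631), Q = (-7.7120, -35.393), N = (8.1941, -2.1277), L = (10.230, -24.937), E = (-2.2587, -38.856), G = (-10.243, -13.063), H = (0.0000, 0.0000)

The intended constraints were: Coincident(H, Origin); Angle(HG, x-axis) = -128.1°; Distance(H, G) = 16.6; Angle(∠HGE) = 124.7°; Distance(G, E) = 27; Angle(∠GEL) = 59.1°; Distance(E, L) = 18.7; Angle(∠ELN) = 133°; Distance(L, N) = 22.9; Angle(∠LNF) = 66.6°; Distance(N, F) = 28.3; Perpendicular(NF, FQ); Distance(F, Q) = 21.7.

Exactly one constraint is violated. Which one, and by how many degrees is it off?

Perpendicular(NF, FQ) — off by 4.10°.

H = (0.00, 0.00) ✓; HG at -128.1° ✓; |HG| = 16.60 ✓; ∠HGE = 124.7° ✓; |GE| = 27.00 ✓; ∠GEL = 59.10° ✓; |EL| = 18.70 ✓; ∠ELN = 133.0° ✓; |LN| = 22.90 ✓; ∠LNF = 66.60° ✓; |NF| = 28.30 ✓; ∠(NF, FQ) = 85.90° ✗; |FQ| = 21.70 ✓.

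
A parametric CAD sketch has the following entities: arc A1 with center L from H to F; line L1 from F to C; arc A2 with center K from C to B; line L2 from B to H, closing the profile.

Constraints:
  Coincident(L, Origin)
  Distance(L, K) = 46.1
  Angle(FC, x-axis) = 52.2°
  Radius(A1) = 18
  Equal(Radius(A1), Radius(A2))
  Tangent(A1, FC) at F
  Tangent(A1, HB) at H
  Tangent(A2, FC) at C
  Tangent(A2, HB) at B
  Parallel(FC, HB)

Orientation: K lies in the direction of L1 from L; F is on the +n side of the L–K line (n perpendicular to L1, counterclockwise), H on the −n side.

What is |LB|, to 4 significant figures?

49.49

The slot axis is L1's direction at 52.2°, so u = (cos 52.2°, sin 52.2°) = (0.6129, 0.7902) and n = (−sin 52.2°, cos 52.2°) = (-0.7902, 0.6129). L is at the origin and K lies 46.1 along u from L, so K = 46.1·u = (28.26, 36.43). Tangency of A1 to both parallel lines with radius 18.0 puts F and H at L ± 18.0·n: F = (-14.22, 11.03), H = (14.22, -11.03). Equal radii place C and B the same way about K: C = K + 18.0·n = (14.03, 47.46), B = K − 18.0·n = (42.48, 25.39). Then |LB| = |B − L| = 49.49.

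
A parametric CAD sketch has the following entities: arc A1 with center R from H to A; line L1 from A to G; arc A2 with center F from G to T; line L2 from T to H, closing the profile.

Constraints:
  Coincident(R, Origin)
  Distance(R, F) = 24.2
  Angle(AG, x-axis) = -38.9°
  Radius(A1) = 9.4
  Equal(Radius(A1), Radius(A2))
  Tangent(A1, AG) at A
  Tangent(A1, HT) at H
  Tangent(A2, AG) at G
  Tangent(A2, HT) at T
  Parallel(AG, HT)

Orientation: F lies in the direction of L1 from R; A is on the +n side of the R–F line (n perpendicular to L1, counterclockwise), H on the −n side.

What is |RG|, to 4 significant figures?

25.96

The slot axis is L1's direction at -38.9°, so u = (cos -38.9°, sin -38.9°) = (0.7782, -0.6280) and n = (−sin -38.9°, cos -38.9°) = (0.6280, 0.7782). R is at the origin and F lies 24.2 along u from R, so F = 24.2·u = (18.83, -15.20). Tangency of A1 to both parallel lines with radius 9.4 puts A and H at R ± 9.4·n: A = (5.903, 7.315), H = (-5.903, -7.315). Equal radii place G and T the same way about F: G = F + 9.4·n = (24.74, -7.881), T = F − 9.4·n = (12.93, -22.51). Then |RG| = |G − R| = 25.96.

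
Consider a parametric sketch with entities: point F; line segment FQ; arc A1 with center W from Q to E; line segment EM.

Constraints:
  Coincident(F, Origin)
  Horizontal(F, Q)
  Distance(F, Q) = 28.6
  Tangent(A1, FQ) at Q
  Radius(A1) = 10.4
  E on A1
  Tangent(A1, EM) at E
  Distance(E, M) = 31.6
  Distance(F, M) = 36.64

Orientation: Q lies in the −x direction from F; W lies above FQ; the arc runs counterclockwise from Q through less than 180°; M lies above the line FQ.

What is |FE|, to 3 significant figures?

20.0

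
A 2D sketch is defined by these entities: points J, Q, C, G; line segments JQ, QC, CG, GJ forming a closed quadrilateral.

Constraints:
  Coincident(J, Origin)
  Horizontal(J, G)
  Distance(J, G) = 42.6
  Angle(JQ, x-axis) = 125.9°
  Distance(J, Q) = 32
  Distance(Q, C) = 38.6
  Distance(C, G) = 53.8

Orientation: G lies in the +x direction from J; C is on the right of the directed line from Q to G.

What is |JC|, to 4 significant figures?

15.31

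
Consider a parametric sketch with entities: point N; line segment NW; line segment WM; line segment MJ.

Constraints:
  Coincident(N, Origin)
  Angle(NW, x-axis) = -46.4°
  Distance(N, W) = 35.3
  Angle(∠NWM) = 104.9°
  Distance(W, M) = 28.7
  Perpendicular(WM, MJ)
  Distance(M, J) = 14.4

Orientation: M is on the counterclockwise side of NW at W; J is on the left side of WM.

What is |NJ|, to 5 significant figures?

42.611

N is at the origin; NW runs at -46.4° with length 35.3, so W = 35.3·(cos -46.4°, sin -46.4°) = (24.344, -25.563). ∠NWM = 104.9°, so WM runs at -46.4° + (180° − 104.9°) = 28.700° from the x-axis; with |WM| = 28.7, M = W + 28.7·(cos 28.700°, sin 28.700°) = (49.518, -11.781). WM is perpendicular to MJ; with |MJ| = 14.4 on the left of WM, J = M + 14.4·(-0.48022, 0.87715) = (42.602, 0.85005). Then |NJ| = |J − N| = 42.611.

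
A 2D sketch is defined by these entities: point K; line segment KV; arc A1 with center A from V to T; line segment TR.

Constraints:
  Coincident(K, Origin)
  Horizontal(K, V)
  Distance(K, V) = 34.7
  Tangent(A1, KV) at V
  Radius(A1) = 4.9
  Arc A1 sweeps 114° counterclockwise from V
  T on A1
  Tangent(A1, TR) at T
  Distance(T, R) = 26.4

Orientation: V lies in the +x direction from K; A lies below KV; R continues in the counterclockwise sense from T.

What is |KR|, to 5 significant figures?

51.376

K is at the origin; K and V share the same y with |KV| = 34.7 and V on the +x side, so V = (34.700, 0.0000). The tangent condition forces AV to be normal to KV, so A = V + (0, -4.9) = (34.700, -4.9000). On A1, V sits at bearing 90° from A; a 114° counterclockwise sweep puts T at bearing 204°, so T = A + 4.9·(cos 204°, sin 204°) = (30.224, -6.8930). A1 meets TR tangentially, so AT is at right angles to TR, so TR runs along (−sin 204°, cos 204°); with |TR| = 26.4, R = (40.961, -31.011). Then |KR| = |R − K| = 51.376.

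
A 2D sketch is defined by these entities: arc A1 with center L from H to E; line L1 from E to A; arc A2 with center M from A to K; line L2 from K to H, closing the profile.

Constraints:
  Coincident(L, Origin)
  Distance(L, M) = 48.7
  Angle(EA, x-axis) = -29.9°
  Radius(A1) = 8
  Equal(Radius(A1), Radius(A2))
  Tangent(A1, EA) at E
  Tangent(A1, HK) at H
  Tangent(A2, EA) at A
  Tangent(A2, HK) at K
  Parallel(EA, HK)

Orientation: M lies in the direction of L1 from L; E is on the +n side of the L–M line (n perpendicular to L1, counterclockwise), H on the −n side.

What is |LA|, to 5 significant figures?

49.353

The slot axis is L1's direction at -29.9°, so u = (cos -29.9°, sin -29.9°) = (0.86690, -0.49849) and n = (−sin -29.9°, cos -29.9°) = (0.49849, 0.86690). L is at the origin and M lies 48.7 along u from L, so M = 48.7·u = (42.218, -24.276). Tangency of A1 to both parallel lines with radius 8.0 puts E and H at L ± 8.0·n: E = (3.9879, 6.9352), H = (-3.9879, -6.9352). Equal radii place A and K the same way about M: A = M + 8.0·n = (46.206, -17.341), K = M − 8.0·n = (38.230, -31.212). Then |LA| = |A − L| = 49.353.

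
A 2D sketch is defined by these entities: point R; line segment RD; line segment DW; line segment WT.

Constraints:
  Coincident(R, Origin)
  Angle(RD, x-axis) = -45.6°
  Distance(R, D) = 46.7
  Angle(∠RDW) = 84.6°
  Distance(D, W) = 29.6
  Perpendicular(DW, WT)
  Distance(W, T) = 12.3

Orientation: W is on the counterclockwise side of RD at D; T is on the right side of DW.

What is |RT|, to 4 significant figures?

63.97

R is at the origin; RD runs at -45.6° with length 46.7, so D = 46.7·(cos -45.6°, sin -45.6°) = (32.67, -33.37). ∠RDW = 84.6°, so DW runs at -45.6° + (180° − 84.6°) = 49.80° from the x-axis; with |DW| = 29.6, W = D + 29.6·(cos 49.80°, sin 49.80°) = (51.78, -10.76). DW ⟂ WT; with |WT| = 12.3 on the right of DW, T = W + 12.3·(0.7638, -0.6455) = (61.17, -18.70). Then |RT| = |T − R| = 63.97.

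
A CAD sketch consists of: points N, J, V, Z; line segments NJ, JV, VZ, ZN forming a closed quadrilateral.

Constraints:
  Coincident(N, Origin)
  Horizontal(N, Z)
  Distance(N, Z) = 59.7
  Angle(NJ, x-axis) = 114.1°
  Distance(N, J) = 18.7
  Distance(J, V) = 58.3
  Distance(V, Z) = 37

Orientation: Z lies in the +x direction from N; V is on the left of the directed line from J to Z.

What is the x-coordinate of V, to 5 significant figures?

47.825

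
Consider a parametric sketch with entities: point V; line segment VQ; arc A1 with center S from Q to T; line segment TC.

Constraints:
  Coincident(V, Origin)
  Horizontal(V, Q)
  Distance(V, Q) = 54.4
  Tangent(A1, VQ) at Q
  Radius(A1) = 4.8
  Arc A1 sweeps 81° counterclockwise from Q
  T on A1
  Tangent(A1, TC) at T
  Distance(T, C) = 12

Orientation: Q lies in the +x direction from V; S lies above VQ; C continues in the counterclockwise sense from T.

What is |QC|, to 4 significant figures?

17.22

V is at the origin; V and Q share the same y with |VQ| = 54.4 and Q on the +x side, so Q = (54.40, 0.000). The tangent condition forces SQ to be normal to VQ, so S = Q + (0, 4.8) = (54.40, 4.800). On A1, Q sits at bearing -90° from S; an 81° counterclockwise sweep puts T at bearing -9°, so T = S + 4.8·(cos -9°, sin -9°) = (59.14, 4.049). The tangent condition forces ST to be normal to TC, so TC runs along (−sin -9°, cos -9°); with |TC| = 12.0, C = (61.02, 15.90). Then |QC| = |C − Q| = 17.22.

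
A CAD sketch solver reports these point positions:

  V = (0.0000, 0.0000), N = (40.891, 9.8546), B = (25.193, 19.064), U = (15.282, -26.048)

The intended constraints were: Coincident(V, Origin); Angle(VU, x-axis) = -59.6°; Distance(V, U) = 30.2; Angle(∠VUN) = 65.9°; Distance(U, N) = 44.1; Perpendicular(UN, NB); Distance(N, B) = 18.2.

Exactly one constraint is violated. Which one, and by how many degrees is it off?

Perpendicular(UN, NB) — off by 5.10°.

V = (0.00, 0.00) ✓; VU at -59.60° ✓; |VU| = 30.20 ✓; ∠VUN = 65.90° ✓; |UN| = 44.10 ✓; ∠(UN, NB) = 95.10° ✗; |NB| = 18.20 ✓.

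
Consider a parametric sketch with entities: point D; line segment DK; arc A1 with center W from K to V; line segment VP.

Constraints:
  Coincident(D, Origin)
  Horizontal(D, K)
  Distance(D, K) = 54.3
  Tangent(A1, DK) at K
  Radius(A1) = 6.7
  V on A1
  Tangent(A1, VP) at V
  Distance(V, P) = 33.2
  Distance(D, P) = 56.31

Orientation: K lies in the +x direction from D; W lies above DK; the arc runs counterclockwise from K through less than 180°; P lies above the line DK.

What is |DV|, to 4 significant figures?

60.78

D is at the origin; DK is horizontal with |DK| = 54.3 and K on the +x side, so K = (54.30, 0.000). Since A1 is tangent to DK there, WK ⟂ DK, so W = K + (0, 6.7) = (54.30, 6.700). Since WV ⟂ VP (tangency), |WP| = √(6.7² + 33.2²) = 33.87 regardless of where V sits on A1. So P lies on both circle(D, 56.31) and circle(W, 33.87); the above-DK intersection is P = (41.50, 38.06). V is the foot of the tangent from P: V = (59.88, 10.41).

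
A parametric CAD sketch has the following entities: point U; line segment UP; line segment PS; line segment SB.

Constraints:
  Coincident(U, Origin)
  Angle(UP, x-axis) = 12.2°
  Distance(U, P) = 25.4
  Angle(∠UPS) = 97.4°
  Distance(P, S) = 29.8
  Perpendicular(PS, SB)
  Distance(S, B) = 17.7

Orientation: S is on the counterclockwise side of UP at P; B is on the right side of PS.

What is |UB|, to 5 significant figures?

54.158

∠UPS = 97.4°, so PS runs at 12.2° + (180° − 97.4°) = 94.800° from the x-axis; with |PS| = 29.8, S = P + 29.8·(cos 94.800°, sin 94.800°) = (22.333, 35.063). PS is perpendicular to SB; with |SB| = 17.7 on the right of PS, B = S + 17.7·(0.99649, 0.083678) = (39.971, 36.544). Then |UB| = |B − U| = 54.158.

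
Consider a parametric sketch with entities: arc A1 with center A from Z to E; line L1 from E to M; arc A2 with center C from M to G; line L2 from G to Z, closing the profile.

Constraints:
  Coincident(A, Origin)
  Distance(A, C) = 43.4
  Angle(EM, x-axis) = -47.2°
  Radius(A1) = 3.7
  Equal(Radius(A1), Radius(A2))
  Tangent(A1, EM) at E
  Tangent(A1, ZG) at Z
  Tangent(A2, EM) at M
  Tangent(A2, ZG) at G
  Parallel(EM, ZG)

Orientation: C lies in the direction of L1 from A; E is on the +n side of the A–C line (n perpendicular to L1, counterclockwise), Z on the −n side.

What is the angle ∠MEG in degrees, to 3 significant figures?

9.68°

The slot axis is L1's direction at -47.2°, so u = (cos -47.2°, sin -47.2°) = (0.679, -0.734) and n = (−sin -47.2°, cos -47.2°) = (0.734, 0.679). A is at the origin and C lies 43.4 along u from A, so C = 43.4·u = (29.5, -31.8). Tangency of A1 to both parallel lines with radius 3.7 puts E and Z at A ± 3.7·n: E = (2.71, 2.51), Z = (-2.71, -2.51). Equal radii place M and G the same way about C: M = C + 3.7·n = (32.2, -29.3), G = C − 3.7·n = (26.8, -34.4). Then cos ∠MEG = EM·EG / (|EM||EG|), giving 9.68°.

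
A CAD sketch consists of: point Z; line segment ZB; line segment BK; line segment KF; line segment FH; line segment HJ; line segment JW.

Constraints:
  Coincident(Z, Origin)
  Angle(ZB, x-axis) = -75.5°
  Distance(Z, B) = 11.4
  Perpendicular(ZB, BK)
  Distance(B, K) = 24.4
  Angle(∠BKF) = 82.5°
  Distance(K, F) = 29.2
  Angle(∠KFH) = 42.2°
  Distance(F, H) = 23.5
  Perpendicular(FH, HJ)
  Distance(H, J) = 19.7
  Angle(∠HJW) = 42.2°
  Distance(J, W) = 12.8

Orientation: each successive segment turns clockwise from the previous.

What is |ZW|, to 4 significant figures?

20.51

Z is at the origin; ZB runs at -75.5° with length 11.4, so B = (2.854, -11.04). The perpendicularity gives BK at right angles to ZB, so BK runs at -165.5°; with |BK| = 24.4, K = (-20.77, -17.15). ∠BKF = 82.5° gives KF at 97.00° from the x-axis; with |KF| = 29.2, F = (-24.33, 11.84). ∠KFH = 42.2° gives FH at -40.80° from the x-axis; with |FH| = 23.5, H = (-6.538, -3.519). FH is perpendicular to HJ, so HJ runs at -130.8°; with |HJ| = 19.7, J = (-19.41, -18.43). ∠HJW = 42.2° gives JW at 91.40° from the x-axis; with |JW| = 12.8, W = (-19.72, -5.636). Then |ZW| = |W − Z| = 20.51.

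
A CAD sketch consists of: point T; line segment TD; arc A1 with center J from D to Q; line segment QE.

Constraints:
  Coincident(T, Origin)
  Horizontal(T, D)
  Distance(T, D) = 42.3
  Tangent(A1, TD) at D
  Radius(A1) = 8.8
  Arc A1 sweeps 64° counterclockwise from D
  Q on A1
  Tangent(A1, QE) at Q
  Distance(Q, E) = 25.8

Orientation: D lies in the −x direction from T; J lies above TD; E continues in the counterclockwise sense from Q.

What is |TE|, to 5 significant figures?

36.388

On A1, D sits at bearing -90° from J; a 64° counterclockwise sweep puts Q at bearing -26°, so Q = J + 8.8·(cos -26°, sin -26°) = (-34.391, 4.9423). Since A1 is tangent to QE there, JQ ⟂ QE, so QE runs along (−sin -26°, cos -26°); with |QE| = 25.8, E = (-23.081, 28.131). Then |TE| = |E − T| = 36.388.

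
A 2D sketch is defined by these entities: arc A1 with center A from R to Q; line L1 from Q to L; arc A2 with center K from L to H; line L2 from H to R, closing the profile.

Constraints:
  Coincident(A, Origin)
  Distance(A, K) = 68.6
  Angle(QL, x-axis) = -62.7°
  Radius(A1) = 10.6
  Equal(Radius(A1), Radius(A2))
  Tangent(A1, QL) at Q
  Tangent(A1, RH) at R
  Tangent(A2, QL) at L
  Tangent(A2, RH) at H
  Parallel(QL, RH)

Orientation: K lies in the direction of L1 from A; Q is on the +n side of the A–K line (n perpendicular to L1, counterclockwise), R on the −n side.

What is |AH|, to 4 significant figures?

69.41

The slot axis is L1's direction at -62.7°, so u = (cos -62.7°, sin -62.7°) = (0.4586, -0.8886) and n = (−sin -62.7°, cos -62.7°) = (0.8886, 0.4586). A is at the origin and K lies 68.6 along u from A, so K = 68.6·u = (31.46, -60.96). Tangency of A1 to both parallel lines with radius 10.6 puts Q and R at A ± 10.6·n: Q = (9.419, 4.862), R = (-9.419, -4.862). Equal radii place L and H the same way about K: L = K + 10.6·n = (40.88, -56.10), H = K − 10.6·n = (22.04, -65.82). Then |AH| = |H − A| = 69.41.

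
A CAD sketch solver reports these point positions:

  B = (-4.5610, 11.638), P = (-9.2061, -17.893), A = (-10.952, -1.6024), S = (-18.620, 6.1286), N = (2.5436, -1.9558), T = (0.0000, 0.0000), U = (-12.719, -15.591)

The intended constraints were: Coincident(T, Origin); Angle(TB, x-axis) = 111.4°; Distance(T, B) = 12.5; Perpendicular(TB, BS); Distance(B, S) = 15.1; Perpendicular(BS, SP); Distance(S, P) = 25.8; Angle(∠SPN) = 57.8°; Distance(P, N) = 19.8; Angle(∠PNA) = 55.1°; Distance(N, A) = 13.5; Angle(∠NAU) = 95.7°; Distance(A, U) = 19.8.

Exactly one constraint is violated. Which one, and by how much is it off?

Distance(A, U) = 19.8 — off by 5.70.

T = (0.00, 0.00) ✓; TB at 111.4° ✓; |TB| = 12.50 ✓; ∠(TB, BS) = 90.00° ✓; |BS| = 15.10 ✓; ∠(BS, SP) = 90.00° ✓; |SP| = 25.80 ✓; ∠SPN = 57.80° ✓; |PN| = 19.80 ✓; ∠PNA = 55.10° ✓; |NA| = 13.50 ✓; ∠NAU = 95.70° ✓; |AU| = 14.10 ✗.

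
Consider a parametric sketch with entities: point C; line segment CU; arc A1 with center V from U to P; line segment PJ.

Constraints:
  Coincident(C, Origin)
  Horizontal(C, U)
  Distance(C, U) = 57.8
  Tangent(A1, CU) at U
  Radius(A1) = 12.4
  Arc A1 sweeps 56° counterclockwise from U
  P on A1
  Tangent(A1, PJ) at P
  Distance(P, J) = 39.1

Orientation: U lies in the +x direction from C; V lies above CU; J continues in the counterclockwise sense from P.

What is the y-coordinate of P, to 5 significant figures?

5.4660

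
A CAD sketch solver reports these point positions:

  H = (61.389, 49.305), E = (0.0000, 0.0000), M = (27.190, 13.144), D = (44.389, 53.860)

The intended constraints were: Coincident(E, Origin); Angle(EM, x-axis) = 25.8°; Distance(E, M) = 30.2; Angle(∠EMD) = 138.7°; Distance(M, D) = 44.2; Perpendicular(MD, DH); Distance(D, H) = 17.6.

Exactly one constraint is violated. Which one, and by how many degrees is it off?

Perpendicular(MD, DH) — off by 7.90°.

E = (0.00, 0.00) ✓; EM at 25.80° ✓; |EM| = 30.20 ✓; ∠EMD = 138.7° ✓; |MD| = 44.20 ✓; ∠(MD, DH) = 82.10° ✗; |DH| = 17.60 ✓.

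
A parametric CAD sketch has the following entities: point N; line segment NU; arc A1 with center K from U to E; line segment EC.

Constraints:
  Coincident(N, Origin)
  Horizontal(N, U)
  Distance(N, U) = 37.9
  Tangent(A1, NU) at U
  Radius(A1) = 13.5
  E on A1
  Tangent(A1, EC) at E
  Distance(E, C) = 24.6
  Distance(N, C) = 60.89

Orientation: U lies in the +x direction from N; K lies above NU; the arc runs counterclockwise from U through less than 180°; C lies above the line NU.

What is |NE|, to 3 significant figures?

53.7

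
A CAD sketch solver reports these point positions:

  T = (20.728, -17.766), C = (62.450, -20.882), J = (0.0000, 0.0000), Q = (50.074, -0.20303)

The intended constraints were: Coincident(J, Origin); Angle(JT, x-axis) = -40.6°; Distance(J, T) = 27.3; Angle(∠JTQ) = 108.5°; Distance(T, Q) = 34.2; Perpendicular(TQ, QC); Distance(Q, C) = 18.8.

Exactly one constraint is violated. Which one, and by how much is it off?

Distance(Q, C) = 18.8 — off by 5.30.

J = (0.00, 0.00) ✓; JT at -40.60° ✓; |JT| = 27.30 ✓; ∠JTQ = 108.5° ✓; |TQ| = 34.20 ✓; ∠(TQ, QC) = 90.00° ✓; |QC| = 24.10 ✗.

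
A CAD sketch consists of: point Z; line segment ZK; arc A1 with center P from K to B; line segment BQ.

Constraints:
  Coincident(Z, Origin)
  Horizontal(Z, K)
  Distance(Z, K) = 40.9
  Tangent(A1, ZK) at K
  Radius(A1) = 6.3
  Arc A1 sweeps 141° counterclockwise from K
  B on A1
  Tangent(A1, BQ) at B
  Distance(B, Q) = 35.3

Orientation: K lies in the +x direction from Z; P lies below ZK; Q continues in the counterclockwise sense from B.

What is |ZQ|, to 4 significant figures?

72.52

On A1, K sits at bearing 90° from P; a 141° counterclockwise sweep puts B at bearing 231°, so B = P + 6.3·(cos 231°, sin 231°) = (36.94, -11.20). Tangency of A1 to BQ means the radius PB is perpendicular to BQ, so BQ runs along (−sin 231°, cos 231°); with |BQ| = 35.3, Q = (64.37, -33.41). Then |ZQ| = |Q − Z| = 72.52.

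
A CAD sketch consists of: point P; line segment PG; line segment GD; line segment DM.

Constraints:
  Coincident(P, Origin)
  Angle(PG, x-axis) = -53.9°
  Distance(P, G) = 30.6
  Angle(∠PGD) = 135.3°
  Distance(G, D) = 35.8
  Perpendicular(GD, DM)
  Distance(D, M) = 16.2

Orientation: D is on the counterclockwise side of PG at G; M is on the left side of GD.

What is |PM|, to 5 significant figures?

57.796

P is at the origin; PG runs at -53.9° with length 30.6, so G = 30.6·(cos -53.9°, sin -53.9°) = (18.029, -24.724). ∠PGD = 135.3°, so GD runs at -53.9° + (180° − 135.3°) = -9.2000° from the x-axis; with |GD| = 35.8, D = G + 35.8·(cos -9.2000°, sin -9.2000°) = (53.369, -30.448). GD is perpendicular to DM; with |DM| = 16.2 on the left of GD, M = D + 16.2·(0.15988, 0.98714) = (55.959, -14.457). Then |PM| = |M − P| = 57.796.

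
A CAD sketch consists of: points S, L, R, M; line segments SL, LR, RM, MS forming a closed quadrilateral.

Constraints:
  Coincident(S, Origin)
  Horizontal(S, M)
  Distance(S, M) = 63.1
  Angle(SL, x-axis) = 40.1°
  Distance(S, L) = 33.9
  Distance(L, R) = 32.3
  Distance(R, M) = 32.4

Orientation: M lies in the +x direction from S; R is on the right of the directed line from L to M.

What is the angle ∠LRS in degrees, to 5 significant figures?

61.768°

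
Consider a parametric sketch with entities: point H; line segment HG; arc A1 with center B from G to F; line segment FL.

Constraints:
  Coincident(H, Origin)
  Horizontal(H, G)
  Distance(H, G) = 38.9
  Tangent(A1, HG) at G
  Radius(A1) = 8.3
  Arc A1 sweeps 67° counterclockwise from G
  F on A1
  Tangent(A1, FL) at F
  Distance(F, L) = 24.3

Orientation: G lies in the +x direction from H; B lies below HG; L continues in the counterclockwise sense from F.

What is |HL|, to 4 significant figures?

35.01

H is at the origin; HG is horizontal with |HG| = 38.9 and G on the +x side, so G = (38.90, 0.000). A1 meets HG tangentially, so BG is at right angles to HG, so B = G + (0, -8.3) = (38.90, -8.300). On A1, G sits at bearing 90° from B; a 67° counterclockwise sweep puts F at bearing 157°, so F = B + 8.3·(cos 157°, sin 157°) = (31.26, -5.057). A1 meets FL tangentially, so BF is at right angles to FL, so FL runs along (−sin 157°, cos 157°); with |FL| = 24.3, L = (21.77, -27.43). Then |HL| = |L − H| = 35.01.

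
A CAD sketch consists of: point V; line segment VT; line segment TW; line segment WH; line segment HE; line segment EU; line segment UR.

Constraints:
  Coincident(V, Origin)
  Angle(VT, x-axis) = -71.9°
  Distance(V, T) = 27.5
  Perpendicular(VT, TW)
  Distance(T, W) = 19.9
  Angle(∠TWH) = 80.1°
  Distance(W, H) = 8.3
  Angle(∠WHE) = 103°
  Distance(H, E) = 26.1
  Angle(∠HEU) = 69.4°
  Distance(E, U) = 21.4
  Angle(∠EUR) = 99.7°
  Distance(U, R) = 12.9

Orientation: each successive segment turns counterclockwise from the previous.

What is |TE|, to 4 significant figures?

12.23

∠TWH = 80.1° gives WH at 118.0° from the x-axis; with |WH| = 8.3, H = (23.56, -12.63). ∠WHE = 103.0° gives HE at -165.0° from the x-axis; with |HE| = 26.1, E = (-1.648, -19.38). Then |TE| = |E − T| = 12.23.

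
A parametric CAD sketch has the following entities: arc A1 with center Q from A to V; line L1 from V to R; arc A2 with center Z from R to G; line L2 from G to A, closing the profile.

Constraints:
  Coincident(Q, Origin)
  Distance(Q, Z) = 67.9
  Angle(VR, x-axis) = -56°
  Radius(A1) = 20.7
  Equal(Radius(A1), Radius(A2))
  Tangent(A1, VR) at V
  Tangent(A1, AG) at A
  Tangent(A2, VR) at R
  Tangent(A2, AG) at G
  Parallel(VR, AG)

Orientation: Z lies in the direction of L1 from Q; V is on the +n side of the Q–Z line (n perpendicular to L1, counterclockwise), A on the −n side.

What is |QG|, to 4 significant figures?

70.99

The slot axis is L1's direction at -56.0°, so u = (cos -56.0°, sin -56.0°) = (0.5592, -0.8290) and n = (−sin -56.0°, cos -56.0°) = (0.8290, 0.5592). Q is at the origin and Z lies 67.9 along u from Q, so Z = 67.9·u = (37.97, -56.29). Tangency of A1 to both parallel lines with radius 20.7 puts V and A at Q ± 20.7·n: V = (17.16, 11.58), A = (-17.16, -11.58). Equal radii place R and G the same way about Z: R = Z + 20.7·n = (55.13, -44.72), G = Z − 20.7·n = (20.81, -67.87). Then |QG| = |G − Q| = 70.99.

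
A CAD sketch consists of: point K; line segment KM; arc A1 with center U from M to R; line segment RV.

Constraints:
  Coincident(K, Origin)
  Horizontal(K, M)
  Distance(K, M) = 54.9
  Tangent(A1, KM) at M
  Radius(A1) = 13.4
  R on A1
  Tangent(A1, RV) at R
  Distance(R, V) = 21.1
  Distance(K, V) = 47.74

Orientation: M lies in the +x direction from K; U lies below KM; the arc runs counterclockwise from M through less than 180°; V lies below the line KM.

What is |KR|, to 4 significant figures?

43.11

K is at the origin; K and M share the same y with |KM| = 54.9 and M on the +x side, so M = (54.90, 0.000). Since A1 is tangent to KM there, UM ⟂ KM, so U = M + (0, -13.4) = (54.90, -13.40). Since UR ⟂ RV (tangency), |UV| = √(13.4² + 21.1²) = 25.00 regardless of where R sits on A1. So V lies on both circle(K, 47.74) and circle(U, 25.00); the below-KM intersection is V = (36.70, -30.53). R is the foot of the tangent from V: R = (41.92, -10.09).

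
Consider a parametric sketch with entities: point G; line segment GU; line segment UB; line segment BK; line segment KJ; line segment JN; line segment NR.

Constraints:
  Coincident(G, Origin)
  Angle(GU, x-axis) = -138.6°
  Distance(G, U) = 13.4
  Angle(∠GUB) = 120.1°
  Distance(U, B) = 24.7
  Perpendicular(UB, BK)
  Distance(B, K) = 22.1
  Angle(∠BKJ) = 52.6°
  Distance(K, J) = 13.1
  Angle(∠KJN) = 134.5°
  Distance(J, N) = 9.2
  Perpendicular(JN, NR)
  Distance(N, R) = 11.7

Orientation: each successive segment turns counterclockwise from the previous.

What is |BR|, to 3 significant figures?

3.57

∠KJN = 134.5° gives JN at -176° from the x-axis; with |JN| = 9.2, N = (-2.56, -20.8). JN is perpendicular to NR, so NR runs at -85.8°; with |NR| = 11.7, R = (-1.70, -32.4). Then |BR| = |R − B| = 3.57.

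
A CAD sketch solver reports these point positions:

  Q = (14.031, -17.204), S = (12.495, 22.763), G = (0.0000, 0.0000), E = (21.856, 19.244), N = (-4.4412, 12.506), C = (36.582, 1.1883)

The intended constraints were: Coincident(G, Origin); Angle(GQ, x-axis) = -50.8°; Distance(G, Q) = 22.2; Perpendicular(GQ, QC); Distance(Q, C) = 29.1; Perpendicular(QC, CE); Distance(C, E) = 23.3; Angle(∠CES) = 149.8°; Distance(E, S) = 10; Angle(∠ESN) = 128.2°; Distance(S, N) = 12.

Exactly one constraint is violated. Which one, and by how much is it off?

Distance(S, N) = 12 — off by 7.80.

G = (0.00, 0.00) ✓; GQ at -50.80° ✓; |GQ| = 22.20 ✓; ∠(GQ, QC) = 90.00° ✓; |QC| = 29.10 ✓; ∠(QC, CE) = 90.00° ✓; |CE| = 23.30 ✓; ∠CES = 149.8° ✓; |ES| = 10.00 ✓; ∠ESN = 128.2° ✓; |SN| = 19.80 ✗.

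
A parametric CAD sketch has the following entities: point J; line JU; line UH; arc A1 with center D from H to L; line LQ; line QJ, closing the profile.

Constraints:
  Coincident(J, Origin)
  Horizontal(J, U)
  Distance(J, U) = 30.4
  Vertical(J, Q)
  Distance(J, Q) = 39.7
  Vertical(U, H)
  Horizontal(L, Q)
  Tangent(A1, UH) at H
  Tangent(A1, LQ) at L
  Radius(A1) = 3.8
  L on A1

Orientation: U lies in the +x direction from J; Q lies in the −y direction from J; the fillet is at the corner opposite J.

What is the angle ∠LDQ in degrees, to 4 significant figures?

81.87°

The virtual corner opposite J is at (30.40, -39.70). Tangency of A1 to UH means the radius DH is perpendicular to UH and A1 meets LQ tangentially, so DL is at right angles to LQ, with radius 3.8, so the center D sits 3.8 in from both sides at D = (26.60, -35.90). That places the tangent points at H = (30.40, -35.90) on UH and L = (26.60, -39.70) on LQ. Then cos ∠LDQ = DL·DQ / (|DL||DQ|), giving 81.87°.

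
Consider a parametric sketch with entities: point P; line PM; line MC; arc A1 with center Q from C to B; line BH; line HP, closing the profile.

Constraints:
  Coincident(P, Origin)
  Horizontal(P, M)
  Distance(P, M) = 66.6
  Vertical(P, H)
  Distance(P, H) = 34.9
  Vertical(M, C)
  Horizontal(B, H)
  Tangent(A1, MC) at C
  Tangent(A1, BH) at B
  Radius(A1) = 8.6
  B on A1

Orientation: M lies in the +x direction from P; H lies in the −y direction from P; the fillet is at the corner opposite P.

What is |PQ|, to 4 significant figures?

63.68

PH is vertical with |PH| = 34.9 and H on the −y side, so H = (0.000, -34.90). The virtual corner opposite P is at (66.60, -34.90). The tangent condition forces QC to be normal to MC and since A1 is tangent to BH there, QB ⟂ BH, with radius 8.6, so the center Q sits 8.6 in from both sides at Q = (58.00, -26.30). Then |PQ| = |Q − P| = 63.68.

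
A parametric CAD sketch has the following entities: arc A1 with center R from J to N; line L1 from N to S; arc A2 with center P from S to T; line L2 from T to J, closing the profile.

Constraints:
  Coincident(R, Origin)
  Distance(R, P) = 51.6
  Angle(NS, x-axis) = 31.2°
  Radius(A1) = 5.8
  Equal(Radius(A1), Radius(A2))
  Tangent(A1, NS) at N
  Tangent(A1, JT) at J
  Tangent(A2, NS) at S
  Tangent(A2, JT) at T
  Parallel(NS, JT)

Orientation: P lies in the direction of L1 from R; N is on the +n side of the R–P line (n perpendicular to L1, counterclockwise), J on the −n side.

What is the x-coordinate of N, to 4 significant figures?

-3.005

R is at the origin and P lies 51.6 along u from R, so P = 51.6·u = (44.14, 26.73). Tangency of A1 to both parallel lines with radius 5.8 puts N and J at R ± 5.8·n: N = (-3.005, 4.961), J = (3.005, -4.961). So N.x = -3.005.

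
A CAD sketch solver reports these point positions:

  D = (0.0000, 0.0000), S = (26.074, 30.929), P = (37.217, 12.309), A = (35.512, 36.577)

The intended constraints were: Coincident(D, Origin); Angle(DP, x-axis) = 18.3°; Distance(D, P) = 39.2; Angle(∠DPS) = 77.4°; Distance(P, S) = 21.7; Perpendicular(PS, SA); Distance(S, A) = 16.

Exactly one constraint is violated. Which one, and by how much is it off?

Distance(S, A) = 16 — off by 5.00.

D = (0.00, 0.00) ✓; DP at 18.30° ✓; |DP| = 39.20 ✓; ∠DPS = 77.40° ✓; |PS| = 21.70 ✓; ∠(PS, SA) = 90.00° ✓; |SA| = 11.00 ✗.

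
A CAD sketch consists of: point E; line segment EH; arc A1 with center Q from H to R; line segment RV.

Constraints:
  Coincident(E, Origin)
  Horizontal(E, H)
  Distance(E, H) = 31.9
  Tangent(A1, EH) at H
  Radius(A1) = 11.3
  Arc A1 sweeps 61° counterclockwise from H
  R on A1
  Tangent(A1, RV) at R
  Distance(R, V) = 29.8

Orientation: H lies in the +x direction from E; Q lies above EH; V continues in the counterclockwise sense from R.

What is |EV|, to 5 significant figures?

64.642

E is at the origin; E and H share the same y with |EH| = 31.9 and H on the +x side, so H = (31.900, 0.0000). Tangency of A1 to EH means the radius QH is perpendicular to EH, so Q = H + (0, 11.3) = (31.900, 11.300). On A1, H sits at bearing -90° from Q; a 61° counterclockwise sweep puts R at bearing -29°, so R = Q + 11.3·(cos -29°, sin -29°) = (41.783, 5.8217). The tangent condition forces QR to be normal to RV, so RV runs along (−sin -29°, cos -29°); with |RV| = 29.8, V = (56.231, 31.885). Then |EV| = |V − E| = 64.642.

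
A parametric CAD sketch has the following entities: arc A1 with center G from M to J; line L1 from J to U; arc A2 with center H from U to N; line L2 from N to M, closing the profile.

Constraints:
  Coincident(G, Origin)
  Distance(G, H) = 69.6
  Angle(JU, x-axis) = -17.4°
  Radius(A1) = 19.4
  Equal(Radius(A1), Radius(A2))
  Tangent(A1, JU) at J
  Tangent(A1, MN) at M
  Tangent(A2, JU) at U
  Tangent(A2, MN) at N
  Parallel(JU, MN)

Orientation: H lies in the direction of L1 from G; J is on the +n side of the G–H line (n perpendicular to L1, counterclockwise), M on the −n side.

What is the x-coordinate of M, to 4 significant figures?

-5.801

The slot axis is L1's direction at -17.4°, so u = (cos -17.4°, sin -17.4°) = (0.9542, -0.2990) and n = (−sin -17.4°, cos -17.4°) = (0.2990, 0.9542). G is at the origin and H lies 69.6 along u from G, so H = 69.6·u = (66.42, -20.81). Tangency of A1 to both parallel lines with radius 19.4 puts J and M at G ± 19.4·n: J = (5.801, 18.51), M = (-5.801, -18.51). So M.x = -5.801.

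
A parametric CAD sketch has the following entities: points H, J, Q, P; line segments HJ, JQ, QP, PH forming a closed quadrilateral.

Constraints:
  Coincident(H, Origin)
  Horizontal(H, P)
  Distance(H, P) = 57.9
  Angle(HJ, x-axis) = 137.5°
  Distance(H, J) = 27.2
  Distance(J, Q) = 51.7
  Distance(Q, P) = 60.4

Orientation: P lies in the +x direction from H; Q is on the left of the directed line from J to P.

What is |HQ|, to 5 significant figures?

53.260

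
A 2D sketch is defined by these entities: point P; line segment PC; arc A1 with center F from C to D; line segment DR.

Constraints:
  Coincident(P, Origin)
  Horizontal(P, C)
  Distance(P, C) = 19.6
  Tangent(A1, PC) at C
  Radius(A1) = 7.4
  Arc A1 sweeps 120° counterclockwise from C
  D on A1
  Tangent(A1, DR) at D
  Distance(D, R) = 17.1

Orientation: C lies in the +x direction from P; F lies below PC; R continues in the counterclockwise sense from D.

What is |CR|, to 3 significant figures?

26.0

P is at the origin; P and C share the same y with |PC| = 19.6 and C on the +x side, so C = (19.6, 0.00). A1 meets PC tangentially, so FC is at right angles to PC, so F = C + (0, -7.4) = (19.6, -7.40). On A1, C sits at bearing 90° from F; a 120° counterclockwise sweep puts D at bearing 210°, so D = F + 7.4·(cos 210°, sin 210°) = (13.2, -11.1). The tangent condition forces FD to be normal to DR, so DR runs along (−sin 210°, cos 210°); with |DR| = 17.1, R = (21.7, -25.9). Then |CR| = |R − C| = 26.0.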